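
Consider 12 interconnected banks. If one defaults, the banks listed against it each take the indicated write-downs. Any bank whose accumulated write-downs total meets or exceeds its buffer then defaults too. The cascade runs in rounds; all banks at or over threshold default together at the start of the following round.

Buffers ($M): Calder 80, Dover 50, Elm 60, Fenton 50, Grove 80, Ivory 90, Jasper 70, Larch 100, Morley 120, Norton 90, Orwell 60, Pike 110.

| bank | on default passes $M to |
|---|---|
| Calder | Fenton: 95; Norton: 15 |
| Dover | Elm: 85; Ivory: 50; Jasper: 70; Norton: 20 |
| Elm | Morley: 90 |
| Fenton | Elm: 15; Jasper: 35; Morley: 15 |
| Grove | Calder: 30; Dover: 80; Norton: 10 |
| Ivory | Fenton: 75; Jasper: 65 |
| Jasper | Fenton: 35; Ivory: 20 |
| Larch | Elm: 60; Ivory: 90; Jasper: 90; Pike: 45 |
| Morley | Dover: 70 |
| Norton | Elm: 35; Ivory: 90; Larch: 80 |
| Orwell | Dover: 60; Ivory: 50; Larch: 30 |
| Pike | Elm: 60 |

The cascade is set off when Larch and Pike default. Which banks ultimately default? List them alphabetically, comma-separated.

Elm, Fenton, Ivory, Jasper, Larch, Pike

Round 1 — Larch, Pike default (initial).
  Elm: +60+60 → 120 ≥ 60
  Ivory: +90 → 90 ≥ 90
  Jasper: +90 → 90 ≥ 70
Round 2 — Elm, Ivory, Jasper default.
  Fenton: +75+35 → 110 ≥ 50
  Morley: +90 → 90 < 120
Round 3 — Fenton defaults.
  Morley: +15 → 105 < 120
No further defaults.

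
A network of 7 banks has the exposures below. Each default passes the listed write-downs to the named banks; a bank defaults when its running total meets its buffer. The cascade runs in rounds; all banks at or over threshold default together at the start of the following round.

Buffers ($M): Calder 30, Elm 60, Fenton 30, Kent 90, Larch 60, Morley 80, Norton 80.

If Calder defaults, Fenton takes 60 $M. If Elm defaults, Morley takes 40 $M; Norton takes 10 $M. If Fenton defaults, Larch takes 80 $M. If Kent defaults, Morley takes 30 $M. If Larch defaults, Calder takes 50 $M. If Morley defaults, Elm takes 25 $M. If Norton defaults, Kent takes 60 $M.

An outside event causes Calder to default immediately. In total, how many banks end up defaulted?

3

Round 1 — Calder defaults (initial).
  Fenton: +60 → 60 ≥ 30
Round 2 — Fenton defaults.
  Larch: +80 → 80 ≥ 60
Round 3 — Larch defaults.
No further defaults.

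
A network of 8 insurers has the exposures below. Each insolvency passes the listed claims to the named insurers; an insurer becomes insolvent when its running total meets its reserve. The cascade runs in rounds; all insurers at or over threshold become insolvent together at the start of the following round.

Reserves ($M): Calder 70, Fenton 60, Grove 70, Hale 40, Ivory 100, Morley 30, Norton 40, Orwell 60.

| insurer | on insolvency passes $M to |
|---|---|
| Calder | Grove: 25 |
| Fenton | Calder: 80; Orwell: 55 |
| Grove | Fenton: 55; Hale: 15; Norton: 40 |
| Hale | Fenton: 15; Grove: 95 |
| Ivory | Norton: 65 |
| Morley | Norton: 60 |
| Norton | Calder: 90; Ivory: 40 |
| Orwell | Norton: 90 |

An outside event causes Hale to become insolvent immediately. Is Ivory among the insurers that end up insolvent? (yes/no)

no

Round 1 — Hale becomes insolvent (initial).
  Fenton: +15 → 15 < 60
  Grove: +95 → 95 ≥ 70
Round 2 — Grove becomes insolvent.
  Fenton: +55 → 70 ≥ 60
  Norton: +40 → 40 ≥ 40
Round 3 — Fenton, Norton become insolvent.
  Calder: +80+90 → 170 ≥ 70
  Ivory: +40 → 40 < 100
  Orwell: +55 → 55 < 60
Round 4 — Calder becomes insolvent.
No further insolvencies.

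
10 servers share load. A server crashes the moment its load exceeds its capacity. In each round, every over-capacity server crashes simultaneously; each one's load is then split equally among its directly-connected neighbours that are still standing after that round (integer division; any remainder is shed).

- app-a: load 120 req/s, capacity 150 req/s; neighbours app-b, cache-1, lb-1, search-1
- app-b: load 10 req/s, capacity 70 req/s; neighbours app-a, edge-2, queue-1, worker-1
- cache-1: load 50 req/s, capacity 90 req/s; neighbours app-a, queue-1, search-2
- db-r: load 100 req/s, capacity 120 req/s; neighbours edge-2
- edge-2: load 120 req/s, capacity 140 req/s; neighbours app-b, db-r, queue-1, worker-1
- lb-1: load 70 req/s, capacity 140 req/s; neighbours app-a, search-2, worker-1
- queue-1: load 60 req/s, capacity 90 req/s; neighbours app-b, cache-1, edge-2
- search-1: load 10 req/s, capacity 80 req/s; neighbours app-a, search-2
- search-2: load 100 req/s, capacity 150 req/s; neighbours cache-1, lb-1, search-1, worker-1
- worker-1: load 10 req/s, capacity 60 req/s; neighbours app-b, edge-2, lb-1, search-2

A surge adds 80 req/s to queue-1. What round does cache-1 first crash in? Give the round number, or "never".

2

Round 1 — queue-1 at 140 > 90. queue-1 crashes.
  queue-1 sheds 140 req/s to app-b, cache-1, edge-2: 46 each (2 lost).
    app-b: 10+46 = 56 ≤ 70
    cache-1: 50+46 = 96 > 90
    edge-2: 120+46 = 166 > 140
Round 2 — cache-1, edge-2 crash.
  cache-1 sheds 96 req/s to app-a, search-2: 48 each.
    app-a: 120+48 = 168 > 150
    search-2: 100+48 = 148 ≤ 150
  edge-2 sheds 166 req/s to app-b, db-r, worker-1: 55 each (1 lost).
    app-b: 56+55 = 111 > 70
    db-r: 100+55 = 155 > 120
    worker-1: 10+55 = 65 > 60
Round 3 — app-a, app-b, db-r, worker-1 crash.
  app-a sheds 168 req/s to lb-1, search-1: 84 each.
    lb-1: 70+84 = 154 > 140
    search-1: 10+84 = 94 > 80
  app-b sheds 111 req/s: no online neighbours, lost.
  db-r sheds 155 req/s: no online neighbours, lost.
  worker-1 sheds 65 req/s to lb-1, search-2: 32 each (1 lost).
    lb-1: 154+32 = 186 > 140
    search-2: 148+32 = 180 > 150
Round 4 — lb-1, search-1, search-2 crash.
  lb-1 sheds 186 req/s: no online neighbours, lost.
  search-1 sheds 94 req/s: no online neighbours, lost.
  search-2 sheds 180 req/s: no online neighbours, lost.
No further crashes.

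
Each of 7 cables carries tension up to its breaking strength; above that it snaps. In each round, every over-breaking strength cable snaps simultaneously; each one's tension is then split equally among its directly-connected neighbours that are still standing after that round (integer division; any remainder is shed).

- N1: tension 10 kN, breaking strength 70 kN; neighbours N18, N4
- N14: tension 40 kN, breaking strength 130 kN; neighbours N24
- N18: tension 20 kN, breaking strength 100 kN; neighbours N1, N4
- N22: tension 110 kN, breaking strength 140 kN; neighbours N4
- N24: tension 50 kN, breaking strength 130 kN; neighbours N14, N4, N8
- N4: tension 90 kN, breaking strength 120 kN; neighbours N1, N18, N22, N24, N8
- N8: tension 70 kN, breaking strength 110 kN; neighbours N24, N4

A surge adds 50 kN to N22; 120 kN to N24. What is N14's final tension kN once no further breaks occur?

Round 1 — N22 at 160 > 140; N24 at 170 > 130. N22, N24 snap.
  N22 sheds 160 kN to N4: 160 each.
    N4: 90+160 = 250 > 120
  N24 sheds 170 kN to N14, N4, N8: 56 each (2 lost).
    N14: 40+56 = 96 ≤ 130
    N4: 250+56 = 306 > 120
    N8: 70+56 = 126 > 110
Round 2 — N4, N8 snap.
  N4 sheds 306 kN to N1, N18: 153 each.
    N1: 10+153 = 163 > 70
    N18: 20+153 = 173 > 100
  N8 sheds 126 kN: no online neighbours, lost.
Round 3 — N1, N18 snap.
  N1 sheds 163 kN: no online neighbours, lost.
  N18 sheds 173 kN: no online neighbours, lost.
No further breaks.

96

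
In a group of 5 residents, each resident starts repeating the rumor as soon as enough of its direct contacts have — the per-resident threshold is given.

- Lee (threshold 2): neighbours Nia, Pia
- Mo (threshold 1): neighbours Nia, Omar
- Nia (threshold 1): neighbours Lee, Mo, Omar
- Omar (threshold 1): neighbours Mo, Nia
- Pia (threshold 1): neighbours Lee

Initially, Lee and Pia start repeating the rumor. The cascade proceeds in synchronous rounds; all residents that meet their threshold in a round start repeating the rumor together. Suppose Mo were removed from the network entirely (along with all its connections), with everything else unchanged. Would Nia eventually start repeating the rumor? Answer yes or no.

With Mo removed:
Round 1 — Lee, Pia start repeating the rumor (initial).
Round 2 — checking thresholds:
  Nia: 1 of 2 neighbours ≥ 1, starts repeating the rumor.
Round 3 — checking thresholds:
  Omar: 1 of 1 neighbours ≥ 1, starts repeating the rumor.
Round 4 — no new spreads; cascade stops.

yes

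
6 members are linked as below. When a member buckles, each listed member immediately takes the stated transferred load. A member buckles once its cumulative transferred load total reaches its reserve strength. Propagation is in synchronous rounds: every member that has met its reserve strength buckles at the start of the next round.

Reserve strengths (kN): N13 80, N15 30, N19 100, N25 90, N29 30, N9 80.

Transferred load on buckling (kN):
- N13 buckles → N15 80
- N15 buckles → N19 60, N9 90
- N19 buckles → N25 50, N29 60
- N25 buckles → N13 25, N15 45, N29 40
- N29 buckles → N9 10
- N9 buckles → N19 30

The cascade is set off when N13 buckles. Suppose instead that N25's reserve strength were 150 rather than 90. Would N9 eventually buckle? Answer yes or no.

yes

With N25's reserve strength at 150:
Round 1 — N13 buckles (initial).
  N15: +80 → 80 ≥ 30
Round 2 — N15 buckles.
  N19: +60 → 60 < 100
  N9: +90 → 90 ≥ 80
Round 3 — N9 buckles.
  N19: +30 → 90 < 100
No further bucklings.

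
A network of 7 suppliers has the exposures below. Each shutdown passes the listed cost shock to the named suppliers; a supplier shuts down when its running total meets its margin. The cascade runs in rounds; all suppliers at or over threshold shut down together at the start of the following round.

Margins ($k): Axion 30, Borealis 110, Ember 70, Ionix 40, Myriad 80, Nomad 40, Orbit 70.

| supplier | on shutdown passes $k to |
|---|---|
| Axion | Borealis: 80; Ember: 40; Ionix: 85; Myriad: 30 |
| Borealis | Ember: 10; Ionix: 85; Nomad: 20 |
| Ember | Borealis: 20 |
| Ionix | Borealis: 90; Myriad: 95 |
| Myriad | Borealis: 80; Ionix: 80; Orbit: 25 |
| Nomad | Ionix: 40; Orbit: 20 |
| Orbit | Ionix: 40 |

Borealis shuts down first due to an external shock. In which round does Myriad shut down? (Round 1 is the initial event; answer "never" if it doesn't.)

3

Round 1 — Borealis shuts down (initial).
  Ember: +10 → 10 < 70
  Ionix: +85 → 85 ≥ 40
  Nomad: +20 → 20 < 40
Round 2 — Ionix shuts down.
  Myriad: +95 → 95 ≥ 80
Round 3 — Myriad shuts down.
  Orbit: +25 → 25 < 70
No further shutdowns.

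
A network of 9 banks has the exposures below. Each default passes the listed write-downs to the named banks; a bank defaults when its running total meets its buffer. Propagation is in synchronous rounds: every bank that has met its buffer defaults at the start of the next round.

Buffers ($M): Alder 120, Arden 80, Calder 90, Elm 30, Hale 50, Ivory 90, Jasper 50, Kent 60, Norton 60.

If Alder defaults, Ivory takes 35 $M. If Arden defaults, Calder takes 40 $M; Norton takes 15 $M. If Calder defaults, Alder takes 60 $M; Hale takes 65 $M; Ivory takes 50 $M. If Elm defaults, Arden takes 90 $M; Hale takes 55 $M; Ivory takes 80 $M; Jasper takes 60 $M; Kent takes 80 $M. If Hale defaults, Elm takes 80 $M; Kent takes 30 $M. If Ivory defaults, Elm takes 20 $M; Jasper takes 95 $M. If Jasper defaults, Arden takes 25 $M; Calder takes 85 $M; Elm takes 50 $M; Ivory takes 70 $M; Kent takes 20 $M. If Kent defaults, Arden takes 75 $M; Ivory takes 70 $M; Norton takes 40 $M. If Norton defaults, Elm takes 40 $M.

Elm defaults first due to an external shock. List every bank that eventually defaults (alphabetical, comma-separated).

Arden, Calder, Elm, Hale, Ivory, Jasper, Kent

Round 1 — Elm defaults (initial).
  Arden: +90 → 90 ≥ 80
  Hale: +55 → 55 ≥ 50
  Ivory: +80 → 80 < 90
  Jasper: +60 → 60 ≥ 50
  Kent: +80 → 80 ≥ 60
Round 2 — Arden, Hale, Jasper, Kent default.
  Calder: +40+85 → 125 ≥ 90
  Ivory: +70+70 → 220 ≥ 90
  Norton: +15+40 → 55 < 60
Round 3 — Calder, Ivory default.
  Alder: +60 → 60 < 120
No further defaults.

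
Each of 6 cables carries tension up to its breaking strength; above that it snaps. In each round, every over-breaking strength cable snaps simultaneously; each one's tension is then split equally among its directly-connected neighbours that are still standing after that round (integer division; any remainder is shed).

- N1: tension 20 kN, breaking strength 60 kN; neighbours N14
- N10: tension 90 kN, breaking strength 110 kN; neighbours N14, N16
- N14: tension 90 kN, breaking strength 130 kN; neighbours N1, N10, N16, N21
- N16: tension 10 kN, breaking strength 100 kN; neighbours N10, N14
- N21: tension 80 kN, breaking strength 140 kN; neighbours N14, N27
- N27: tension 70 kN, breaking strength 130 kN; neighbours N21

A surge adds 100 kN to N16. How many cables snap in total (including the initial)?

6

Round 1 — N16 at 110 > 100. N16 snaps.
  N16 sheds 110 kN to N10, N14: 55 each.
    N10: 90+55 = 145 > 110
    N14: 90+55 = 145 > 130
Round 2 — N10, N14 snap.
  N10 sheds 145 kN: no online neighbours, lost.
  N14 sheds 145 kN to N1, N21: 72 each (1 lost).
    N1: 20+72 = 92 > 60
    N21: 80+72 = 152 > 140
Round 3 — N1, N21 snap.
  N1 sheds 92 kN: no online neighbours, lost.
  N21 sheds 152 kN to N27: 152 each.
    N27: 70+152 = 222 > 130
Round 4 — N27 snaps.
  N27 sheds 222 kN: no online neighbours, lost.
No further breaks.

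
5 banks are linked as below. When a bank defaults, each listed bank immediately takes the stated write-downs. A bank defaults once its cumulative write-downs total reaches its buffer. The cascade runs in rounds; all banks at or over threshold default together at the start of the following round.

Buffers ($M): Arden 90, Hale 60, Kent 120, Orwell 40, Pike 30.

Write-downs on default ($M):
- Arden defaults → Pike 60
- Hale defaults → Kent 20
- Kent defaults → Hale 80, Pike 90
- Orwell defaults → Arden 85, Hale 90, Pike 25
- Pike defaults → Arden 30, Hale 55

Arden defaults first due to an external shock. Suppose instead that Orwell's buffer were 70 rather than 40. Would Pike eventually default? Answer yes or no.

With Orwell's buffer at 70:
Round 1 — Arden defaults (initial).
  Pike: +60 → 60 ≥ 30
Round 2 — Pike defaults.
  Hale: +55 → 55 < 60
No further defaults.

yes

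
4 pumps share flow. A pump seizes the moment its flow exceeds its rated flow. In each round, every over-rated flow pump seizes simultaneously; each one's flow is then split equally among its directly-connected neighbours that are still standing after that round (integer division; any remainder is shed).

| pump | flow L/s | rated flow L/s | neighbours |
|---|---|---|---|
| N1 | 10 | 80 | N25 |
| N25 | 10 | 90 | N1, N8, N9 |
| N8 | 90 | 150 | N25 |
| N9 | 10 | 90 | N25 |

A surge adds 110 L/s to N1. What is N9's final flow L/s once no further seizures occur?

Round 1 — N1 at 120 > 80. N1 seizes.
  N1 sheds 120 L/s to N25: 120 each.
    N25: 10+120 = 130 > 90
Round 2 — N25 seizes.
  N25 sheds 130 L/s to N8, N9: 65 each.
    N8: 90+65 = 155 > 150
    N9: 10+65 = 75 ≤ 90
Round 3 — N8 seizes.
  N8 sheds 155 L/s: no online neighbours, lost.
No further seizures.

75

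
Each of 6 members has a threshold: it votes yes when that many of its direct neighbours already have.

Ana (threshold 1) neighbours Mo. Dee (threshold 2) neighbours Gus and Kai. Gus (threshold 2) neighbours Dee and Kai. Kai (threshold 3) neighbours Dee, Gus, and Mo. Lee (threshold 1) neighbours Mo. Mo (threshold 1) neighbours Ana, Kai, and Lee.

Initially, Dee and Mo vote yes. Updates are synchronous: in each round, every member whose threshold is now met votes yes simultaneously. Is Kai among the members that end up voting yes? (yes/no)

no

Round 1 — Dee, Mo vote yes (initial).
Round 2 — checking thresholds:
  Ana: 1 of 1 neighbours ≥ 1, votes yes.
  Gus: 1 of 2 neighbours < 2, holds.
  Kai: 2 of 3 neighbours < 3, holds.
  Lee: 1 of 1 neighbours ≥ 1, votes yes.
Round 3 — no new yes votes; cascade stops.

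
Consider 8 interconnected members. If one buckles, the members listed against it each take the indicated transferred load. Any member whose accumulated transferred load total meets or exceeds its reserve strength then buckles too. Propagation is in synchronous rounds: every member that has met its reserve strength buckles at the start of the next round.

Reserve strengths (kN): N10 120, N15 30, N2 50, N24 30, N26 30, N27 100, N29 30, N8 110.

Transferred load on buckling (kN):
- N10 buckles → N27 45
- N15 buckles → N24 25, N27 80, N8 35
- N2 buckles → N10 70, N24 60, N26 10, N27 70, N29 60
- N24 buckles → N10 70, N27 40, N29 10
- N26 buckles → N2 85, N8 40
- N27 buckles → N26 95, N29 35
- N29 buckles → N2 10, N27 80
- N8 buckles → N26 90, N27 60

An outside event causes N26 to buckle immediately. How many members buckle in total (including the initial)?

Round 1 — N26 buckles (initial).
  N2: +85 → 85 ≥ 50
  N8: +40 → 40 < 110
Round 2 — N2 buckles.
  N10: +70 → 70 < 120
  N24: +60 → 60 ≥ 30
  N27: +70 → 70 < 100
  N29: +60 → 60 ≥ 30
Round 3 — N24, N29 buckle.
  N10: +70 → 140 ≥ 120
  N27: +40+80 → 190 ≥ 100
Round 4 — N10, N27 buckle.
No further bucklings.

6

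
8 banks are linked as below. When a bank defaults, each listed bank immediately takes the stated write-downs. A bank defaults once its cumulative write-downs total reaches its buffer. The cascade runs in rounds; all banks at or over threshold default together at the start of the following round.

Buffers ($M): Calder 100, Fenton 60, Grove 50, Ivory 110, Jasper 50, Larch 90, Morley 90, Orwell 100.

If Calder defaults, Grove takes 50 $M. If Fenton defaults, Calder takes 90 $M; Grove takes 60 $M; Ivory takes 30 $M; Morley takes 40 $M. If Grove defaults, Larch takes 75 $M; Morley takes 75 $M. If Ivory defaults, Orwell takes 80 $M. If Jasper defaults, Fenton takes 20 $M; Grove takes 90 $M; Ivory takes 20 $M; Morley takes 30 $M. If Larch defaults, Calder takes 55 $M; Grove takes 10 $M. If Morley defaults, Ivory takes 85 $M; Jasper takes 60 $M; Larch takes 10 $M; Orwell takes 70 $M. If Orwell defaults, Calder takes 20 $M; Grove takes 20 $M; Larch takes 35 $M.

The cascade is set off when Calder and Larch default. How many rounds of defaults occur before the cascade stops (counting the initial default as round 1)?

2

Round 1 — Calder, Larch default (initial).
  Grove: +50+10 → 60 ≥ 50
Round 2 — Grove defaults.
  Morley: +75 → 75 < 90
No further defaults.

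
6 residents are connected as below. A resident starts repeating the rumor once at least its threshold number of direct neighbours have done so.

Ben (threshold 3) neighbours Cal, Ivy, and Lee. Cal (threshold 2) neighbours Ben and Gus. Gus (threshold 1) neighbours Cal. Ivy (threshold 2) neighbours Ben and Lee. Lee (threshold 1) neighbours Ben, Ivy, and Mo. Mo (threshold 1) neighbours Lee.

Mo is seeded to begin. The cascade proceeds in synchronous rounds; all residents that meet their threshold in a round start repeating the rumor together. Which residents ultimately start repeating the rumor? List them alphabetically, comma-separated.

Lee, Mo

Round 1 — Mo starts repeating the rumor (initial).
Round 2 — checking thresholds:
  Lee: 1 of 3 neighbours ≥ 1, starts repeating the rumor.
Round 3 — no new spreads; cascade stops.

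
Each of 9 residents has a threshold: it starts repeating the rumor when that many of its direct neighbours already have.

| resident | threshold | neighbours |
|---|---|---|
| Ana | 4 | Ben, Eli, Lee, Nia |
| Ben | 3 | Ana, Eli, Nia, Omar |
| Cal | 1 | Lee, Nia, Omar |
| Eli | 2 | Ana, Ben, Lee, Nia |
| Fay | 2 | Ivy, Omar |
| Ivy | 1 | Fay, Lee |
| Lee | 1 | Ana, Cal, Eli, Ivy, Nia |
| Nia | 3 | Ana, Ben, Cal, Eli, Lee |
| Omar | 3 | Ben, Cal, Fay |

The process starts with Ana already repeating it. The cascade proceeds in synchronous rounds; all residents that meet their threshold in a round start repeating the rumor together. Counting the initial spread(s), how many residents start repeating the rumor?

7

Round 1 — Ana starts repeating the rumor (initial).
Round 2 — checking thresholds:
  Ben: 1 of 4 neighbours < 3, holds.
  Eli: 1 of 4 neighbours < 2, holds.
  Lee: 1 of 5 neighbours ≥ 1, starts repeating the rumor.
  Nia: 1 of 5 neighbours < 3, holds.
Round 3 — checking thresholds:
  Ben: 1 of 4 neighbours < 3, holds.
  Cal: 1 of 3 neighbours ≥ 1, starts repeating the rumor.
  Eli: 2 of 4 neighbours ≥ 2, starts repeating the rumor.
  Ivy: 1 of 2 neighbours ≥ 1, starts repeating the rumor.
  Nia: 2 of 5 neighbours < 3, holds.
Round 4 — checking thresholds:
  Ben: 2 of 4 neighbours < 3, holds.
  Fay: 1 of 2 neighbours < 2, holds.
  Nia: 4 of 5 neighbours ≥ 3, starts repeating the rumor.
  Omar: 1 of 3 neighbours < 3, holds.
Round 5 — checking thresholds:
  Ben: 3 of 4 neighbours ≥ 3, starts repeating the rumor.
  Fay: 1 of 2 neighbours < 2, holds.
  Omar: 1 of 3 neighbours < 3, holds.
Round 6 — no new spreads; cascade stops.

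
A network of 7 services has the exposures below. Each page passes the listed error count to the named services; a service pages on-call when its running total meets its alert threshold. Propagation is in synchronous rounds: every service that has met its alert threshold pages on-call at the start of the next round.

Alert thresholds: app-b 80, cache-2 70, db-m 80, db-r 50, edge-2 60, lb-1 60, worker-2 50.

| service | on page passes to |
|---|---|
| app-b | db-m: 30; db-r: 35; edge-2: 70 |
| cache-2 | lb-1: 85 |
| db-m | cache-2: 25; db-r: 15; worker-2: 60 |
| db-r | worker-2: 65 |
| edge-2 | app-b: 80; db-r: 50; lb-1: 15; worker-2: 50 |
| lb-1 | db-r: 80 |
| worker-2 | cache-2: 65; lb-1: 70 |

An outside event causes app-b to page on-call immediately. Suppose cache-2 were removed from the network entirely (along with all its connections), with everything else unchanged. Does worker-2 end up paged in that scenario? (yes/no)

yes

With cache-2 removed:
Round 1 — app-b pages on-call (initial).
  db-m: +30 → 30 < 80
  db-r: +35 → 35 < 50
  edge-2: +70 → 70 ≥ 60
Round 2 — edge-2 pages on-call.
  db-r: +50 → 85 ≥ 50
  lb-1: +15 → 15 < 60
  worker-2: +50 → 50 ≥ 50
Round 3 — db-r, worker-2 page on-call.
  lb-1: +70 → 85 ≥ 60
Round 4 — lb-1 pages on-call.
No further pages.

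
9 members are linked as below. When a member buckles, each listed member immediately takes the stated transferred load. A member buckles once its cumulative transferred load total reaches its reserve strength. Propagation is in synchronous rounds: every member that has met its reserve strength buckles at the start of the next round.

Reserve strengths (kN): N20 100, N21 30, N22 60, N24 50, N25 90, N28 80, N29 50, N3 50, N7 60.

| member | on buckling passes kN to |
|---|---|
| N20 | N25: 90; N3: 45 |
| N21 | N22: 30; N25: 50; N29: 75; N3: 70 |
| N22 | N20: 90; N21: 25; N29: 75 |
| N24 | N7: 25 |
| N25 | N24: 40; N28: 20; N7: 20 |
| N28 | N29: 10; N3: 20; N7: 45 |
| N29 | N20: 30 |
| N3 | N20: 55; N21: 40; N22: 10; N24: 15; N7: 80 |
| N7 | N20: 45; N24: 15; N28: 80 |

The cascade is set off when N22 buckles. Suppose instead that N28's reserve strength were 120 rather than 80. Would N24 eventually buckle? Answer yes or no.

With N28's reserve strength at 120:
Round 1 — N22 buckles (initial).
  N20: +90 → 90 < 100
  N21: +25 → 25 < 30
  N29: +75 → 75 ≥ 50
Round 2 — N29 buckles.
  N20: +30 → 120 ≥ 100
Round 3 — N20 buckles.
  N25: +90 → 90 ≥ 90
  N3: +45 → 45 < 50
Round 4 — N25 buckles.
  N24: +40 → 40 < 50
  N28: +20 → 20 < 120
  N7: +20 → 20 < 60
No further bucklings.

no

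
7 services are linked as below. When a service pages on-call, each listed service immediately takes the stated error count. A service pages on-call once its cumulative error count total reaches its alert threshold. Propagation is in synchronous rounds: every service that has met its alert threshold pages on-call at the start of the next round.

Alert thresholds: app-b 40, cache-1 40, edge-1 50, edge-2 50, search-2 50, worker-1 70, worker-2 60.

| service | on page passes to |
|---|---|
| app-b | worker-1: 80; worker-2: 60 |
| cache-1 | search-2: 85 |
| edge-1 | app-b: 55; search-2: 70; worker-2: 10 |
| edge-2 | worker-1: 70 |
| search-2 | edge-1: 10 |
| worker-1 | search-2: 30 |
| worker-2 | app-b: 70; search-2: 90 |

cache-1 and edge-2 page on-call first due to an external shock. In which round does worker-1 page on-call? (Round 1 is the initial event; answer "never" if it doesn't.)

Round 1 — cache-1, edge-2 page on-call (initial).
  search-2: +85 → 85 ≥ 50
  worker-1: +70 → 70 ≥ 70
Round 2 — search-2, worker-1 page on-call.
  edge-1: +10 → 10 < 50
No further pages.

2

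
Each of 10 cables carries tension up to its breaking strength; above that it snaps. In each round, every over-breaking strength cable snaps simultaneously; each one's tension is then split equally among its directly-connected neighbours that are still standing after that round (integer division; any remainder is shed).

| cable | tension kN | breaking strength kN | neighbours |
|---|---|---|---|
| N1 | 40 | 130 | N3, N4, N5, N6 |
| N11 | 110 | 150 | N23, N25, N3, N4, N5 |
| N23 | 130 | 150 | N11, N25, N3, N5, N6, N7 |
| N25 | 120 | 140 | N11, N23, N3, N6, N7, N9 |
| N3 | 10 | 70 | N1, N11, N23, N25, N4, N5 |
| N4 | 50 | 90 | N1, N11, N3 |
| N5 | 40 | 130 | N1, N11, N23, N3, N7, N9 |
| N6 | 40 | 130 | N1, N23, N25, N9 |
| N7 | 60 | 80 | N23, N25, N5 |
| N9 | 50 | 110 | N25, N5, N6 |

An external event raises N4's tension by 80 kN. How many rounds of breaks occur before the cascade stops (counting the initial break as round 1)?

Round 1 — N4 at 130 > 90. N4 snaps.
  N4 sheds 130 kN to N1, N11, N3: 43 each (1 lost).
    N1: 40+43 = 83 ≤ 130
    N11: 110+43 = 153 > 150
    N3: 10+43 = 53 ≤ 70
Round 2 — N11 snaps.
  N11 sheds 153 kN to N23, N25, N3, N5: 38 each (1 lost).
    N23: 130+38 = 168 > 150
    N25: 120+38 = 158 > 140
    N3: 53+38 = 91 > 70
    N5: 40+38 = 78 ≤ 130
Round 3 — N23, N25, N3 snap.
  N23 sheds 168 kN to N5, N6, N7: 56 each.
    N5: 78+56 = 134 > 130
    N6: 40+56 = 96 ≤ 130
    N7: 60+56 = 116 > 80
  N25 sheds 158 kN to N6, N7, N9: 52 each (2 lost).
    N6: 96+52 = 148 > 130
    N7: 116+52 = 168 > 80
    N9: 50+52 = 102 ≤ 110
  N3 sheds 91 kN to N1, N5: 45 each (1 lost).
    N1: 83+45 = 128 ≤ 130
    N5: 134+45 = 179 > 130
Round 4 — N5, N6, N7 snap.
  N5 sheds 179 kN to N1, N9: 89 each (1 lost).
    N1: 128+89 = 217 > 130
    N9: 102+89 = 191 > 110
  N6 sheds 148 kN to N1, N9: 74 each.
    N1: 217+74 = 291 > 130
    N9: 191+74 = 265 > 110
  N7 sheds 168 kN: no online neighbours, lost.
Round 5 — N1, N9 snap.
  N1 sheds 291 kN: no online neighbours, lost.
  N9 sheds 265 kN: no online neighbours, lost.
No further breaks.

5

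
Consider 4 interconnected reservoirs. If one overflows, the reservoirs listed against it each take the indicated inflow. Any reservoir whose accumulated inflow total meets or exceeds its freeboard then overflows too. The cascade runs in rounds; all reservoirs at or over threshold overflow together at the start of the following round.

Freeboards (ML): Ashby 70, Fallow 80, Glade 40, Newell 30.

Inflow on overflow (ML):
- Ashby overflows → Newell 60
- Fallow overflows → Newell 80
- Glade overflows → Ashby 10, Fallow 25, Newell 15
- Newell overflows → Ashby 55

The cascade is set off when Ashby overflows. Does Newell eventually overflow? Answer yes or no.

yes

Round 1 — Ashby overflows (initial).
  Newell: +60 → 60 ≥ 30
Round 2 — Newell overflows.
No further overflows.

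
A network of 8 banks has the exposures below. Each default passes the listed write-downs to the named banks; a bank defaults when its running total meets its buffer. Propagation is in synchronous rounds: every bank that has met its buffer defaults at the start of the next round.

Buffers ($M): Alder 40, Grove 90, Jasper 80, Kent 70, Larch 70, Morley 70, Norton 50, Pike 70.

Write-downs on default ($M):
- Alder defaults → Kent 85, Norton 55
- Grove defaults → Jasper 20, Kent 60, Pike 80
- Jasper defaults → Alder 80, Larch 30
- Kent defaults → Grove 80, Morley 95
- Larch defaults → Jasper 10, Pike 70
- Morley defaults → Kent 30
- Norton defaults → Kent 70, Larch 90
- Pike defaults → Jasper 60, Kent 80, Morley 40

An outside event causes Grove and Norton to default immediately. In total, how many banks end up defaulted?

8

Round 1 — Grove, Norton default (initial).
  Jasper: +20 → 20 < 80
  Kent: +60+70 → 130 ≥ 70
  Larch: +90 → 90 ≥ 70
  Pike: +80 → 80 ≥ 70
Round 2 — Kent, Larch, Pike default.
  Jasper: +10+60 → 90 ≥ 80
  Morley: +95+40 → 135 ≥ 70
Round 3 — Jasper, Morley default.
  Alder: +80 → 80 ≥ 40
Round 4 — Alder defaults.
No further defaults.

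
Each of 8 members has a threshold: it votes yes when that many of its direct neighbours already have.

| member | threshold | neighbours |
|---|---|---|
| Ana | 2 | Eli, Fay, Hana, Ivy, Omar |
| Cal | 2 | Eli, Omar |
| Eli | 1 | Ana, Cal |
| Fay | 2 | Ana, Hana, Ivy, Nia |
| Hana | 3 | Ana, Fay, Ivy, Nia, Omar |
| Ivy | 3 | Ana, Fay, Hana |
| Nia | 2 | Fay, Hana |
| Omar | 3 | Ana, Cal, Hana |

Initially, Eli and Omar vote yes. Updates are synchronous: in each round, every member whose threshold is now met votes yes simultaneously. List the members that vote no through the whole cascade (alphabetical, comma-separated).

Fay, Hana, Ivy, Nia

Round 1 — Eli, Omar vote yes (initial).
Round 2 — checking thresholds:
  Ana: 2 of 5 neighbours ≥ 2, votes yes.
  Cal: 2 of 2 neighbours ≥ 2, votes yes.
  Hana: 1 of 5 neighbours < 3, below threshold.
Round 3 — no new yes votes; cascade stops.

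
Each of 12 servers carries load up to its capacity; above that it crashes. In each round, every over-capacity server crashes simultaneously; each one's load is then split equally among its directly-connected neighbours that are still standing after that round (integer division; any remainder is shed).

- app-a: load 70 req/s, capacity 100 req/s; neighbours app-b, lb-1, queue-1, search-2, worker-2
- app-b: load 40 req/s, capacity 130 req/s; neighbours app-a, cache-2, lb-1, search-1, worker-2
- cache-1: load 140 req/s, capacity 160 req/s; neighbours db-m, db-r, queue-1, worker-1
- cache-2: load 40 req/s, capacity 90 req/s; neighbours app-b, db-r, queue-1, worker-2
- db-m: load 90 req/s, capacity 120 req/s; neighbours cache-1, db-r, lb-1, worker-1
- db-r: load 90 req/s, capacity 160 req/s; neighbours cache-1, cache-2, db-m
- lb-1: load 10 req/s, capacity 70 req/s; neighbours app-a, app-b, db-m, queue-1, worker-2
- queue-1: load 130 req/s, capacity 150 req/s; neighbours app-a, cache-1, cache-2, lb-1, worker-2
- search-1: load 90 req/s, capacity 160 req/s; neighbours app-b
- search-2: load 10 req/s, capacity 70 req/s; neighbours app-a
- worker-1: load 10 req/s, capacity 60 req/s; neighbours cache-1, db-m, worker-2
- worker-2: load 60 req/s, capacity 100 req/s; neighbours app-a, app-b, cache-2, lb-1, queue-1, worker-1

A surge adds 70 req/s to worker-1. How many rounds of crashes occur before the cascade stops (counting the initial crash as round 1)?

6

Round 1 — worker-1 at 80 > 60. worker-1 crashes.
  worker-1 sheds 80 req/s to cache-1, db-m, worker-2: 26 each (2 lost).
    cache-1: 140+26 = 166 > 160
    db-m: 90+26 = 116 ≤ 120
    worker-2: 60+26 = 86 ≤ 100
Round 2 — cache-1 crashes.
  cache-1 sheds 166 req/s to db-m, db-r, queue-1: 55 each (1 lost).
    db-m: 116+55 = 171 > 120
    db-r: 90+55 = 145 ≤ 160
    queue-1: 130+55 = 185 > 150
Round 3 — db-m, queue-1 crash.
  db-m sheds 171 req/s to db-r, lb-1: 85 each (1 lost).
    db-r: 145+85 = 230 > 160
    lb-1: 10+85 = 95 > 70
  queue-1 sheds 185 req/s to app-a, cache-2, lb-1, worker-2: 46 each (1 lost).
    app-a: 70+46 = 116 > 100
    cache-2: 40+46 = 86 ≤ 90
    lb-1: 95+46 = 141 > 70
    worker-2: 86+46 = 132 > 100
Round 4 — app-a, db-r, lb-1, worker-2 crash.
  app-a sheds 116 req/s to app-b, search-2: 58 each.
    app-b: 40+58 = 98 ≤ 130
    search-2: 10+58 = 68 ≤ 70
  db-r sheds 230 req/s to cache-2: 230 each.
    cache-2: 86+230 = 316 > 90
  lb-1 sheds 141 req/s to app-b: 141 each.
    app-b: 98+141 = 239 > 130
  worker-2 sheds 132 req/s to app-b, cache-2: 66 each.
    app-b: 239+66 = 305 > 130
    cache-2: 316+66 = 382 > 90
Round 5 — app-b, cache-2 crash.
  app-b sheds 305 req/s to search-1: 305 each.
    search-1: 90+305 = 395 > 160
  cache-2 sheds 382 req/s: no online neighbours, lost.
Round 6 — search-1 crashes.
  search-1 sheds 395 req/s: no online neighbours, lost.
No further crashes.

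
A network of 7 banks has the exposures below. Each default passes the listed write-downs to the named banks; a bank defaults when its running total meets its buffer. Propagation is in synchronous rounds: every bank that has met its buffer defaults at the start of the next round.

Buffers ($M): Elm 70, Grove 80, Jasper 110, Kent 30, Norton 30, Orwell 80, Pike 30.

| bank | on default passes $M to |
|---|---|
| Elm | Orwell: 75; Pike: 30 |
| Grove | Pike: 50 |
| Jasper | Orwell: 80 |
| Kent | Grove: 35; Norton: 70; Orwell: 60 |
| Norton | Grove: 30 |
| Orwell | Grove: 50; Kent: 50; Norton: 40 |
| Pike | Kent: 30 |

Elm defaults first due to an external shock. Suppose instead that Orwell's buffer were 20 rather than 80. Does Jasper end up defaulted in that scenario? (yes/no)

With Orwell's buffer at 20:
Round 1 — Elm defaults (initial).
  Orwell: +75 → 75 ≥ 20
  Pike: +30 → 30 ≥ 30
Round 2 — Orwell, Pike default.
  Grove: +50 → 50 < 80
  Kent: +50+30 → 80 ≥ 30
  Norton: +40 → 40 ≥ 30
Round 3 — Kent, Norton default.
  Grove: +35+30 → 115 ≥ 80
Round 4 — Grove defaults.
No further defaults.

no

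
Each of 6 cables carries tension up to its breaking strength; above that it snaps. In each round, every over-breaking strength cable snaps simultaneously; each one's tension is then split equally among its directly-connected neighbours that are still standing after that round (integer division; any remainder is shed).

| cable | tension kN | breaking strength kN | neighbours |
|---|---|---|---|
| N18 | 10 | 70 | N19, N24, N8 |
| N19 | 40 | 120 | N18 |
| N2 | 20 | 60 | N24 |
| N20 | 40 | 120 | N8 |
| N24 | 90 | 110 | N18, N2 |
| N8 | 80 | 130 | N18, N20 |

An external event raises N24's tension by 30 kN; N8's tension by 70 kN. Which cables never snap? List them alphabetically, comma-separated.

Round 1 — N24 at 120 > 110; N8 at 150 > 130. N24, N8 snap.
  N24 sheds 120 kN to N18, N2: 60 each.
    N18: 10+60 = 70 ≤ 70
    N2: 20+60 = 80 > 60
  N8 sheds 150 kN to N18, N20: 75 each.
    N18: 70+75 = 145 > 70
    N20: 40+75 = 115 ≤ 120
Round 2 — N18, N2 snap.
  N18 sheds 145 kN to N19: 145 each.
    N19: 40+145 = 185 > 120
  N2 sheds 80 kN: no online neighbours, lost.
Round 3 — N19 snaps.
  N19 sheds 185 kN: no online neighbours, lost.
No further breaks.

N20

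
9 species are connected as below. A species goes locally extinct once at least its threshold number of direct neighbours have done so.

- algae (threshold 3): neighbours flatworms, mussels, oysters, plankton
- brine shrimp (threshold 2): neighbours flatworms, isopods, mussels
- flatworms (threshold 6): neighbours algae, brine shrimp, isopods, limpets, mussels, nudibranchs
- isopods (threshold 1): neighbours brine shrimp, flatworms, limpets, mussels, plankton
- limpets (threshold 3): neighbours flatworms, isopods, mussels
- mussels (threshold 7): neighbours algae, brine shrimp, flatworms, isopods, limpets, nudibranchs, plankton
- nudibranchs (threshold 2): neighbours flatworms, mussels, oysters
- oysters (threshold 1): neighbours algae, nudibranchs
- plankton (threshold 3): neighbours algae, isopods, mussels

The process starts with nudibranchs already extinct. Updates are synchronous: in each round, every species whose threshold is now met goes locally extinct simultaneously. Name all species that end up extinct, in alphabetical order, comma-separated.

Round 1 — nudibranchs goes locally extinct (initial).
Round 2 — checking thresholds:
  flatworms: 1 of 6 neighbours < 6, holds.
  mussels: 1 of 7 neighbours < 7, holds.
  oysters: 1 of 2 neighbours ≥ 1, goes locally extinct.
Round 3 — no new extinctions; cascade stops.

nudibranchs, oysters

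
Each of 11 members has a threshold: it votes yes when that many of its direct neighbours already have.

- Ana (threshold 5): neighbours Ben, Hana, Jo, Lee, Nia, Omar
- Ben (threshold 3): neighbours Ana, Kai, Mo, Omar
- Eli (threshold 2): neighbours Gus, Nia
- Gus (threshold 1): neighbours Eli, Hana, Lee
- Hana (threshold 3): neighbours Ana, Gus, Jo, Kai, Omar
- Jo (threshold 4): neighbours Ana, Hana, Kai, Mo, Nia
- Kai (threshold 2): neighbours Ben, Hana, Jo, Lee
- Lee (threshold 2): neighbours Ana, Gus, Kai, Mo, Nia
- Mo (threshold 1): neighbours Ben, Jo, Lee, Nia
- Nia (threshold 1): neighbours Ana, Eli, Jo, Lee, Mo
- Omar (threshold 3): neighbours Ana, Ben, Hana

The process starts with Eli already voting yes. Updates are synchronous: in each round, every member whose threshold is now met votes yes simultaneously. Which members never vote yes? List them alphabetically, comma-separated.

Ana, Ben, Hana, Jo, Kai, Omar

Round 1 — Eli votes yes (initial).
Round 2 — checking thresholds:
  Gus: 1 of 3 neighbours ≥ 1, votes yes.
  Nia: 1 of 5 neighbours ≥ 1, votes yes.
Round 3 — checking thresholds:
  Ana: 1 of 6 neighbours < 5, below threshold.
  Hana: 1 of 5 neighbours < 3, below threshold.
  Jo: 1 of 5 neighbours < 4, below threshold.
  Lee: 2 of 5 neighbours ≥ 2, votes yes.
  Mo: 1 of 4 neighbours ≥ 1, votes yes.
Round 4 — no new yes votes; cascade stops.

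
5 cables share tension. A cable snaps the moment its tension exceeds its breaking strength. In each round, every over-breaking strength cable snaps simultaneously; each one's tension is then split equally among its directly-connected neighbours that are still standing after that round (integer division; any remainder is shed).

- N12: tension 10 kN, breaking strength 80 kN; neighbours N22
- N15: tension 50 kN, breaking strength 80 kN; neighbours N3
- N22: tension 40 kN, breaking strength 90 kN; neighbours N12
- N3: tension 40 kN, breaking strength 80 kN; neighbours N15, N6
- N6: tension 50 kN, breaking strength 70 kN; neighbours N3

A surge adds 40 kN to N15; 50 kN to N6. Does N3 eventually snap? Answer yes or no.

Round 1 — N15 at 90 > 80; N6 at 100 > 70. N15, N6 snap.
  N15 sheds 90 kN to N3: 90 each.
    N3: 40+90 = 130 > 80
  N6 sheds 100 kN to N3: 100 each.
    N3: 130+100 = 230 > 80
Round 2 — N3 snaps.
  N3 sheds 230 kN: no online neighbours, lost.
No further breaks.

yes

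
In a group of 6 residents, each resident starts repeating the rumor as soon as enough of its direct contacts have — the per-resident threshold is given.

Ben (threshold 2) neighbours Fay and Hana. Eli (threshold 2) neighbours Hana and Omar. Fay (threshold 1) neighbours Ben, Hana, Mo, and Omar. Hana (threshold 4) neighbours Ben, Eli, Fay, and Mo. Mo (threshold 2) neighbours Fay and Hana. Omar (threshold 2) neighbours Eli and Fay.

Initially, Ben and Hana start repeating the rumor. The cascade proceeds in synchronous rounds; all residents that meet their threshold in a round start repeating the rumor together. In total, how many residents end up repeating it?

4

Round 1 — Ben, Hana start repeating the rumor (initial).
Round 2 — checking thresholds:
  Eli: 1 of 2 neighbours < 2, below threshold.
  Fay: 2 of 4 neighbours ≥ 1, starts repeating the rumor.
  Mo: 1 of 2 neighbours < 2, below threshold.
Round 3 — checking thresholds:
  Eli: 1 of 2 neighbours < 2, below threshold.
  Mo: 2 of 2 neighbours ≥ 2, starts repeating the rumor.
  Omar: 1 of 2 neighbours < 2, below threshold.
Round 4 — no new spreads; cascade stops.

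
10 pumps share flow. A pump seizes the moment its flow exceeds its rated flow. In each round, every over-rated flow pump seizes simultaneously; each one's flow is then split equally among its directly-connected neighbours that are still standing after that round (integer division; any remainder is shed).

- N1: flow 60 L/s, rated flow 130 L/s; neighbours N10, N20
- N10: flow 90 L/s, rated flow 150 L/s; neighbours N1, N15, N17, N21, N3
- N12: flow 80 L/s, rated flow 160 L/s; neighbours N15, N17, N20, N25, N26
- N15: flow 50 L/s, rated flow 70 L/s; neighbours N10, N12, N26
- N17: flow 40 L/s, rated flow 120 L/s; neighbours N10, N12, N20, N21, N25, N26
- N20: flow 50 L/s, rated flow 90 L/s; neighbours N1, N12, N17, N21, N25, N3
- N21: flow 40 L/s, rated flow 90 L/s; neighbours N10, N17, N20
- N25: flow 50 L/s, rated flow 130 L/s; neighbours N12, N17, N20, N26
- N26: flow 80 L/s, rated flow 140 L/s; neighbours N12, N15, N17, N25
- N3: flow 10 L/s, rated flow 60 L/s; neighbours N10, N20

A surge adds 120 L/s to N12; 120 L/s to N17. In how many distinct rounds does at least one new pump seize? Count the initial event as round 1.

4

Round 1 — N12 at 200 > 160; N17 at 160 > 120. N12, N17 seize.
  N12 sheds 200 L/s to N15, N20, N25, N26: 50 each.
    N15: 50+50 = 100 > 70
    N20: 50+50 = 100 > 90
    N25: 50+50 = 100 ≤ 130
    N26: 80+50 = 130 ≤ 140
  N17 sheds 160 L/s to N10, N20, N21, N25, N26: 32 each.
    N10: 90+32 = 122 ≤ 150
    N20: 100+32 = 132 > 90
    N21: 40+32 = 72 ≤ 90
    N25: 100+32 = 132 > 130
    N26: 130+32 = 162 > 140
Round 2 — N15, N20, N25, N26 seize.
  N15 sheds 100 L/s to N10: 100 each.
    N10: 122+100 = 222 > 150
  N20 sheds 132 L/s to N1, N21, N3: 44 each.
    N1: 60+44 = 104 ≤ 130
    N21: 72+44 = 116 > 90
    N3: 10+44 = 54 ≤ 60
  N25 sheds 132 L/s: no online neighbours, lost.
  N26 sheds 162 L/s: no online neighbours, lost.
Round 3 — N10, N21 seize.
  N10 sheds 222 L/s to N1, N3: 111 each.
    N1: 104+111 = 215 > 130
    N3: 54+111 = 165 > 60
  N21 sheds 116 L/s: no online neighbours, lost.
Round 4 — N1, N3 seize.
  N1 sheds 215 L/s: no online neighbours, lost.
  N3 sheds 165 L/s: no online neighbours, lost.
No further seizures.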